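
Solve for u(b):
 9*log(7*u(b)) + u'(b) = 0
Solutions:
 Integral(1/(log(_y) + log(7)), (_y, u(b)))/9 = C1 - b


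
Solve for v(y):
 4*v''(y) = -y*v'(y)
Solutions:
 v(y) = C1 + C2*erf(sqrt(2)*y/4)


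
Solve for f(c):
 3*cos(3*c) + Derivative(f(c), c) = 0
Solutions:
 f(c) = C1 - sin(3*c)


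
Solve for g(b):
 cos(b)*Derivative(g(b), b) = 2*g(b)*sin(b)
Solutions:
 g(b) = C1/cos(b)^2


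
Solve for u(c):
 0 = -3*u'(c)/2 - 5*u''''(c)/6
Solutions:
 u(c) = C1 + C4*exp(-15^(2/3)*c/5) + (C2*sin(3*3^(1/6)*5^(2/3)*c/10) + C3*cos(3*3^(1/6)*5^(2/3)*c/10))*exp(15^(2/3)*c/10)


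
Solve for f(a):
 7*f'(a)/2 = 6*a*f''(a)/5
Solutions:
 f(a) = C1 + C2*a^(47/12)


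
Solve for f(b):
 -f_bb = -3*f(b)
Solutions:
 f(b) = C1*exp(-sqrt(3)*b) + C2*exp(sqrt(3)*b)


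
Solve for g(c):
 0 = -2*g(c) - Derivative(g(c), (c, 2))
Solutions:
 g(c) = C1*sin(sqrt(2)*c) + C2*cos(sqrt(2)*c)


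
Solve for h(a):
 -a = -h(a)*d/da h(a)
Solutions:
 h(a) = -sqrt(C1 + a^2)
 h(a) = sqrt(C1 + a^2)


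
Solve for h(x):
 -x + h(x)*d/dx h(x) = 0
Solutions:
 h(x) = -sqrt(C1 + x^2)
 h(x) = sqrt(C1 + x^2)


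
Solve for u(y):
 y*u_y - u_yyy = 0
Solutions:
 u(y) = C1 + Integral(C2*airyai(y) + C3*airybi(y), y)


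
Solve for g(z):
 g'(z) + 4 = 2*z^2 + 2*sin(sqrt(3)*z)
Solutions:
 g(z) = C1 + 2*z^3/3 - 4*z - 2*sqrt(3)*cos(sqrt(3)*z)/3


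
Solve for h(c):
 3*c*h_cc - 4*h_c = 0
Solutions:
 h(c) = C1 + C2*c^(7/3)


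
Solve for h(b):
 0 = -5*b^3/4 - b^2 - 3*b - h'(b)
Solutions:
 h(b) = C1 - 5*b^4/16 - b^3/3 - 3*b^2/2


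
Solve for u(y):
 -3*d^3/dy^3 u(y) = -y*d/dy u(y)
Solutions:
 u(y) = C1 + Integral(C2*airyai(3^(2/3)*y/3) + C3*airybi(3^(2/3)*y/3), y)


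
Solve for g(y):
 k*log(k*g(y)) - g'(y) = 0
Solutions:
 li(k*g(y))/k = C1 + k*y


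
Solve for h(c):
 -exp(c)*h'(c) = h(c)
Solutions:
 h(c) = C1*exp(exp(-c))


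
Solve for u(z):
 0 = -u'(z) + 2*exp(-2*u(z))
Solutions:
 u(z) = log(-sqrt(C1 + 4*z))
 u(z) = log(C1 + 4*z)/2


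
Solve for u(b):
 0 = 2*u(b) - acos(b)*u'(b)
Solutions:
 u(b) = C1*exp(2*Integral(1/acos(b), b))


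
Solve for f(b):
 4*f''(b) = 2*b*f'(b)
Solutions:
 f(b) = C1 + C2*erfi(b/2)


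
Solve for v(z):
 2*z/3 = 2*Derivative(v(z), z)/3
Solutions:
 v(z) = C1 + z^2/2


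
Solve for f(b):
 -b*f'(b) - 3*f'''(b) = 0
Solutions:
 f(b) = C1 + Integral(C2*airyai(-3^(2/3)*b/3) + C3*airybi(-3^(2/3)*b/3), b)


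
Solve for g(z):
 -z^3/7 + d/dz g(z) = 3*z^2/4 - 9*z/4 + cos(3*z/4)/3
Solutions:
 g(z) = C1 + z^4/28 + z^3/4 - 9*z^2/8 + 4*sin(3*z/4)/9


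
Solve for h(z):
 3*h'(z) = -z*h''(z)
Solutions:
 h(z) = C1 + C2/z^2


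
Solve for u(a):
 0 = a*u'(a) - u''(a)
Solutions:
 u(a) = C1 + C2*erfi(sqrt(2)*a/2)


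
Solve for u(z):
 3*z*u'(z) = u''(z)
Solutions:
 u(z) = C1 + C2*erfi(sqrt(6)*z/2)


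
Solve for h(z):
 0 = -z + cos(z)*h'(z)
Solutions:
 h(z) = C1 + Integral(z/cos(z), z)


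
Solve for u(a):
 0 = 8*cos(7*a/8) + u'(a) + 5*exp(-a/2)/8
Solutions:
 u(a) = C1 - 64*sin(7*a/8)/7 + 5*exp(-a/2)/4


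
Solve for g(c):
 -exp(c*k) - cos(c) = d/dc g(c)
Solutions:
 g(c) = C1 - sin(c) - exp(c*k)/k


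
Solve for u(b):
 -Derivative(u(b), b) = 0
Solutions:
 u(b) = C1


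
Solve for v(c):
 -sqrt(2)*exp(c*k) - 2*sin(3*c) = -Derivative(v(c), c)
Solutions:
 v(c) = C1 - 2*cos(3*c)/3 + sqrt(2)*exp(c*k)/k


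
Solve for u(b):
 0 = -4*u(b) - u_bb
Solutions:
 u(b) = C1*sin(2*b) + C2*cos(2*b)


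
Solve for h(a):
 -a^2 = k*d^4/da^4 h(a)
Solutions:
 h(a) = C1 + C2*a + C3*a^2 + C4*a^3 - a^6/(360*k)


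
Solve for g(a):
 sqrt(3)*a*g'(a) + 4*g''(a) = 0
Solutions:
 g(a) = C1 + C2*erf(sqrt(2)*3^(1/4)*a/4)


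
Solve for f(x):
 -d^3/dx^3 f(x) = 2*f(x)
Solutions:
 f(x) = C3*exp(-2^(1/3)*x) + (C1*sin(2^(1/3)*sqrt(3)*x/2) + C2*cos(2^(1/3)*sqrt(3)*x/2))*exp(2^(1/3)*x/2)


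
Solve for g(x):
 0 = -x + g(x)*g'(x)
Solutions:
 g(x) = -sqrt(C1 + x^2)
 g(x) = sqrt(C1 + x^2)


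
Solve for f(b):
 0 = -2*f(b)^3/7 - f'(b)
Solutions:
 f(b) = -sqrt(14)*sqrt(-1/(C1 - 2*b))/2
 f(b) = sqrt(14)*sqrt(-1/(C1 - 2*b))/2


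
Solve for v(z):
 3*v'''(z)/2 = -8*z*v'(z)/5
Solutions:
 v(z) = C1 + Integral(C2*airyai(-2*15^(2/3)*2^(1/3)*z/15) + C3*airybi(-2*15^(2/3)*2^(1/3)*z/15), z)


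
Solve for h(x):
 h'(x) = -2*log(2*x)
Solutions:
 h(x) = C1 - 2*x*log(x) - x*log(4) + 2*x


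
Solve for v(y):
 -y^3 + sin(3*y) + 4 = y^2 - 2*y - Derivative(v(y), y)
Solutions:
 v(y) = C1 + y^4/4 + y^3/3 - y^2 - 4*y + cos(3*y)/3


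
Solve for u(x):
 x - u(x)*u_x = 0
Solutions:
 u(x) = -sqrt(C1 + x^2)
 u(x) = sqrt(C1 + x^2)


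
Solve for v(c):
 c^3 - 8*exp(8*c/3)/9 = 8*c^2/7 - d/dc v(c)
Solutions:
 v(c) = C1 - c^4/4 + 8*c^3/21 + exp(8*c/3)/3


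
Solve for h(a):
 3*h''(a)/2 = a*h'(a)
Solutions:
 h(a) = C1 + C2*erfi(sqrt(3)*a/3)


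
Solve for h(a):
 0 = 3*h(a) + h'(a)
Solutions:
 h(a) = C1*exp(-3*a)


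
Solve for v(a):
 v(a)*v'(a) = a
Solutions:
 v(a) = -sqrt(C1 + a^2)
 v(a) = sqrt(C1 + a^2)


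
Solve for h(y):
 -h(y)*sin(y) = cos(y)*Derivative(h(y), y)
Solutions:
 h(y) = C1*cos(y)


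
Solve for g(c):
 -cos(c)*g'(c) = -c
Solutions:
 g(c) = C1 + Integral(c/cos(c), c)


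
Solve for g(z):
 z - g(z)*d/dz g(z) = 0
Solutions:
 g(z) = -sqrt(C1 + z^2)
 g(z) = sqrt(C1 + z^2)


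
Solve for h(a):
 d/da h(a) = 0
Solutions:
 h(a) = C1


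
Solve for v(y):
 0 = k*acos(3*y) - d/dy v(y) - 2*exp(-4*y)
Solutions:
 v(y) = C1 + k*y*acos(3*y) - k*sqrt(1 - 9*y^2)/3 + exp(-4*y)/2


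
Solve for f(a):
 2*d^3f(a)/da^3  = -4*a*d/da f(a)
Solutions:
 f(a) = C1 + Integral(C2*airyai(-2^(1/3)*a) + C3*airybi(-2^(1/3)*a), a)


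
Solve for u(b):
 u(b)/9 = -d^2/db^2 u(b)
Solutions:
 u(b) = C1*sin(b/3) + C2*cos(b/3)


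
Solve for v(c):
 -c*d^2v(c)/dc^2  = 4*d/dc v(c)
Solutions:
 v(c) = C1 + C2/c^3


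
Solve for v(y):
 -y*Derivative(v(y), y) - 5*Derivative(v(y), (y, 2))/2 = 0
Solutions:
 v(y) = C1 + C2*erf(sqrt(5)*y/5)


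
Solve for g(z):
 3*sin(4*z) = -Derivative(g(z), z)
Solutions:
 g(z) = C1 + 3*cos(4*z)/4


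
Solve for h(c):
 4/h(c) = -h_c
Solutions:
 h(c) = -sqrt(C1 - 8*c)
 h(c) = sqrt(C1 - 8*c)


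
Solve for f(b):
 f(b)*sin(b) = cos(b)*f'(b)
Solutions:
 f(b) = C1/cos(b)


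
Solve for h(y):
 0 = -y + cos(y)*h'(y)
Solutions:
 h(y) = C1 + Integral(y/cos(y), y)


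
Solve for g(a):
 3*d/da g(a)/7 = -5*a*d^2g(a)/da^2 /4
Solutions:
 g(a) = C1 + C2*a^(23/35)


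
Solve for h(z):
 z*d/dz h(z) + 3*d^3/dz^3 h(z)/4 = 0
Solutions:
 h(z) = C1 + Integral(C2*airyai(-6^(2/3)*z/3) + C3*airybi(-6^(2/3)*z/3), z)


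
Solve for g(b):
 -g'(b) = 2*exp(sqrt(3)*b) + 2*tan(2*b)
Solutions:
 g(b) = C1 - 2*sqrt(3)*exp(sqrt(3)*b)/3 + log(cos(2*b))


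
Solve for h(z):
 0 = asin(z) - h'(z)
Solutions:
 h(z) = C1 + z*asin(z) + sqrt(1 - z^2)


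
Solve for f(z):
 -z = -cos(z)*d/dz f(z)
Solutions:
 f(z) = C1 + Integral(z/cos(z), z)


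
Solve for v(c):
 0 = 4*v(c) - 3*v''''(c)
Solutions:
 v(c) = C1*exp(-sqrt(2)*3^(3/4)*c/3) + C2*exp(sqrt(2)*3^(3/4)*c/3) + C3*sin(sqrt(2)*3^(3/4)*c/3) + C4*cos(sqrt(2)*3^(3/4)*c/3)


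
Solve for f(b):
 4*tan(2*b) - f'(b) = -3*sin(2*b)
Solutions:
 f(b) = C1 - 2*log(cos(2*b)) - 3*cos(2*b)/2


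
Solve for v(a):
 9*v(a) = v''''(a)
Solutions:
 v(a) = C1*exp(-sqrt(3)*a) + C2*exp(sqrt(3)*a) + C3*sin(sqrt(3)*a) + C4*cos(sqrt(3)*a)


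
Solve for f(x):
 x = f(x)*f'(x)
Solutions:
 f(x) = -sqrt(C1 + x^2)
 f(x) = sqrt(C1 + x^2)


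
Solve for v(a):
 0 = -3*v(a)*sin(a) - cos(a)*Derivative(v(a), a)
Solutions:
 v(a) = C1*cos(a)^3


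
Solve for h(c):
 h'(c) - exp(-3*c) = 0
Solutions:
 h(c) = C1 - exp(-3*c)/3


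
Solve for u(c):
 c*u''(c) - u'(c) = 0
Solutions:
 u(c) = C1 + C2*c^2


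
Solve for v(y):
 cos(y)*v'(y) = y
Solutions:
 v(y) = C1 + Integral(y/cos(y), y)


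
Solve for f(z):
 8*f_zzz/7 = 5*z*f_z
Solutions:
 f(z) = C1 + Integral(C2*airyai(35^(1/3)*z/2) + C3*airybi(35^(1/3)*z/2), z)


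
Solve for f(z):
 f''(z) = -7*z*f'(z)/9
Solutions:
 f(z) = C1 + C2*erf(sqrt(14)*z/6)


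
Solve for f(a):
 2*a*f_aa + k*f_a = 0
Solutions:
 f(a) = C1 + a^(1 - re(k)/2)*(C2*sin(log(a)*Abs(im(k))/2) + C3*cos(log(a)*im(k)/2))


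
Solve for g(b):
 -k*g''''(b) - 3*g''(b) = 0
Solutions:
 g(b) = C1 + C2*b + C3*exp(-sqrt(3)*b*sqrt(-1/k)) + C4*exp(sqrt(3)*b*sqrt(-1/k))


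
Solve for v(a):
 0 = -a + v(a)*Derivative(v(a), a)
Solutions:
 v(a) = -sqrt(C1 + a^2)
 v(a) = sqrt(C1 + a^2)


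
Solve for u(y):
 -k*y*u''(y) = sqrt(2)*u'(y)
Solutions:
 u(y) = C1 + y^(((re(k) - sqrt(2))*re(k) + im(k)^2)/(re(k)^2 + im(k)^2))*(C2*sin(sqrt(2)*log(y)*Abs(im(k))/(re(k)^2 + im(k)^2)) + C3*cos(sqrt(2)*log(y)*im(k)/(re(k)^2 + im(k)^2)))


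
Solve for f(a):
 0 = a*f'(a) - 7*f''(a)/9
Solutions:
 f(a) = C1 + C2*erfi(3*sqrt(14)*a/14)


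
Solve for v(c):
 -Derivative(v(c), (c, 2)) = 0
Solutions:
 v(c) = C1 + C2*c


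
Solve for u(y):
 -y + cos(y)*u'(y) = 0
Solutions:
 u(y) = C1 + Integral(y/cos(y), y)


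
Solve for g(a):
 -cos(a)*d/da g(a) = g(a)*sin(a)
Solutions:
 g(a) = C1*cos(a)


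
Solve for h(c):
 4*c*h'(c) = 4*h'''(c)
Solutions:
 h(c) = C1 + Integral(C2*airyai(c) + C3*airybi(c), c)


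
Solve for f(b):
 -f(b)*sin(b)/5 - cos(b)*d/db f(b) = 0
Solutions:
 f(b) = C1*cos(b)^(1/5)


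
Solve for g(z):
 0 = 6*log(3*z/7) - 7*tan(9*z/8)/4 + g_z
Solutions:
 g(z) = C1 - 6*z*log(z) - 6*z*log(3) + 6*z + 6*z*log(7) - 14*log(cos(9*z/8))/9


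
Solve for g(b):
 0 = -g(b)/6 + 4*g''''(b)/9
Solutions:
 g(b) = C1*exp(-6^(1/4)*b/2) + C2*exp(6^(1/4)*b/2) + C3*sin(6^(1/4)*b/2) + C4*cos(6^(1/4)*b/2)


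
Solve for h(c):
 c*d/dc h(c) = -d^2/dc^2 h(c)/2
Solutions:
 h(c) = C1 + C2*erf(c)


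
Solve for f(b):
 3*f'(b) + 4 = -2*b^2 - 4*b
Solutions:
 f(b) = C1 - 2*b^3/9 - 2*b^2/3 - 4*b/3


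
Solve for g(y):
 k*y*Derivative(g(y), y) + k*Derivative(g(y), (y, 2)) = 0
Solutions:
 g(y) = C1 + C2*erf(sqrt(2)*y/2)


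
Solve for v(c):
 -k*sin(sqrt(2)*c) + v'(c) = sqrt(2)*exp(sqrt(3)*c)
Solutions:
 v(c) = C1 - sqrt(2)*k*cos(sqrt(2)*c)/2 + sqrt(6)*exp(sqrt(3)*c)/3


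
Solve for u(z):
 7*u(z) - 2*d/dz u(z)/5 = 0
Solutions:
 u(z) = C1*exp(35*z/2)


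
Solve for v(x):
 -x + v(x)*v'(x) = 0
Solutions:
 v(x) = -sqrt(C1 + x^2)
 v(x) = sqrt(C1 + x^2)


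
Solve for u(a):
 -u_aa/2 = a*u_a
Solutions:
 u(a) = C1 + C2*erf(a)


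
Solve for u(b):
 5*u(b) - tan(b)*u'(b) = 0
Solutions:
 u(b) = C1*sin(b)^5


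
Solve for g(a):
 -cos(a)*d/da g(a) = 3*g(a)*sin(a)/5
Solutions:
 g(a) = C1*cos(a)^(3/5)


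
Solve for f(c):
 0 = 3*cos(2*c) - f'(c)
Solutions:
 f(c) = C1 + 3*sin(2*c)/2


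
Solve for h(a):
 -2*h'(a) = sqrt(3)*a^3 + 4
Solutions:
 h(a) = C1 - sqrt(3)*a^4/8 - 2*a


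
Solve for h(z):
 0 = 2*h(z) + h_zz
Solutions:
 h(z) = C1*sin(sqrt(2)*z) + C2*cos(sqrt(2)*z)


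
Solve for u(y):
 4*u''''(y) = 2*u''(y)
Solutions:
 u(y) = C1 + C2*y + C3*exp(-sqrt(2)*y/2) + C4*exp(sqrt(2)*y/2)


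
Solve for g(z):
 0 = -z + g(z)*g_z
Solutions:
 g(z) = -sqrt(C1 + z^2)
 g(z) = sqrt(C1 + z^2)


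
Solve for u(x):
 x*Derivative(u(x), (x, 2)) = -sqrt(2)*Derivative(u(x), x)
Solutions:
 u(x) = C1 + C2*x^(1 - sqrt(2))


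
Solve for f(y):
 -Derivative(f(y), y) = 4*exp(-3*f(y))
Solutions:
 f(y) = log(C1 - 12*y)/3
 f(y) = log((-3^(1/3) - 3^(5/6)*I)*(C1 - 4*y)^(1/3)/2)
 f(y) = log((-3^(1/3) + 3^(5/6)*I)*(C1 - 4*y)^(1/3)/2)


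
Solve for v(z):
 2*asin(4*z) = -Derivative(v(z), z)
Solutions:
 v(z) = C1 - 2*z*asin(4*z) - sqrt(1 - 16*z^2)/2


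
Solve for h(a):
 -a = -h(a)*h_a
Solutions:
 h(a) = -sqrt(C1 + a^2)
 h(a) = sqrt(C1 + a^2)


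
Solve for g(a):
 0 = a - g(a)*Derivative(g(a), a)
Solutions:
 g(a) = -sqrt(C1 + a^2)
 g(a) = sqrt(C1 + a^2)


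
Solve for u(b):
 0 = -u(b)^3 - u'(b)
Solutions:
 u(b) = -sqrt(2)*sqrt(-1/(C1 - b))/2
 u(b) = sqrt(2)*sqrt(-1/(C1 - b))/2


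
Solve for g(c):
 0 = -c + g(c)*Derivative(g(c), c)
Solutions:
 g(c) = -sqrt(C1 + c^2)
 g(c) = sqrt(C1 + c^2)


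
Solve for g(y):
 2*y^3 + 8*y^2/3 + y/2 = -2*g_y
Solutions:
 g(y) = C1 - y^4/4 - 4*y^3/9 - y^2/8


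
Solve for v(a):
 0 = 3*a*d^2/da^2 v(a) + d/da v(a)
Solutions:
 v(a) = C1 + C2*a^(2/3)


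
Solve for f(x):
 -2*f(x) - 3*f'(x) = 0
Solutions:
 f(x) = C1*exp(-2*x/3)


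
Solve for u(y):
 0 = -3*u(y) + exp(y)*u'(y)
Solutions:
 u(y) = C1*exp(-3*exp(-y))


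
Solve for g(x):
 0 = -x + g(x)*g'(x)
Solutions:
 g(x) = -sqrt(C1 + x^2)
 g(x) = sqrt(C1 + x^2)


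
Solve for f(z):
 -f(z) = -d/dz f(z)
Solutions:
 f(z) = C1*exp(z)


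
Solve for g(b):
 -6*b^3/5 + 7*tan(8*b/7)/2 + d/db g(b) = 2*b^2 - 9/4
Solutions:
 g(b) = C1 + 3*b^4/10 + 2*b^3/3 - 9*b/4 + 49*log(cos(8*b/7))/16


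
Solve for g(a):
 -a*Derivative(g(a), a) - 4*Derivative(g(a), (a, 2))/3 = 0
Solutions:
 g(a) = C1 + C2*erf(sqrt(6)*a/4)


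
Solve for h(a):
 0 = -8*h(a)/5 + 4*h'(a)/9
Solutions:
 h(a) = C1*exp(18*a/5)


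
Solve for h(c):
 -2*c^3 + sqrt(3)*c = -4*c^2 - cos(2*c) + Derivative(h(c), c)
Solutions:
 h(c) = C1 - c^4/2 + 4*c^3/3 + sqrt(3)*c^2/2 + sin(2*c)/2


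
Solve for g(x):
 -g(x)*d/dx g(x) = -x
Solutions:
 g(x) = -sqrt(C1 + x^2)
 g(x) = sqrt(C1 + x^2)


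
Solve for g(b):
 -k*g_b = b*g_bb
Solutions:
 g(b) = C1 + b^(1 - re(k))*(C2*sin(log(b)*Abs(im(k))) + C3*cos(log(b)*im(k)))


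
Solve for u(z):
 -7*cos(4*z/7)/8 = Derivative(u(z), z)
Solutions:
 u(z) = C1 - 49*sin(4*z/7)/32


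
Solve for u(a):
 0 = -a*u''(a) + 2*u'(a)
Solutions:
 u(a) = C1 + C2*a^3


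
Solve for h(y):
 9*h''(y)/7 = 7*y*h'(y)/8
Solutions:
 h(y) = C1 + C2*erfi(7*y/12)


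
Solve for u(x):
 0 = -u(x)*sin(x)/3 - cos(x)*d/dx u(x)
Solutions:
 u(x) = C1*cos(x)^(1/3)


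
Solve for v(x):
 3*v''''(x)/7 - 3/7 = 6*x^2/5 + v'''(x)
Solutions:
 v(x) = C1 + C2*x + C3*x^2 + C4*exp(7*x/3) - x^5/50 - 3*x^4/70 - 71*x^3/490


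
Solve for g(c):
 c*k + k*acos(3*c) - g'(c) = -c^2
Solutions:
 g(c) = C1 + c^3/3 + c^2*k/2 + k*(c*acos(3*c) - sqrt(1 - 9*c^2)/3)


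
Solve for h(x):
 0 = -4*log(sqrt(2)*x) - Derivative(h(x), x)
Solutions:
 h(x) = C1 - 4*x*log(x) - x*log(4) + 4*x


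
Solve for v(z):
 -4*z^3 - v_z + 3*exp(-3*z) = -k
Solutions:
 v(z) = C1 + k*z - z^4 - exp(-3*z)


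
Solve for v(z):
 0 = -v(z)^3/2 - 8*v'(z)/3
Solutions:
 v(z) = -2*sqrt(2)*sqrt(-1/(C1 - 3*z))
 v(z) = 2*sqrt(2)*sqrt(-1/(C1 - 3*z))


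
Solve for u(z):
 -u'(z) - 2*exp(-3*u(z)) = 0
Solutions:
 u(z) = log(C1 - 6*z)/3
 u(z) = log((-3^(1/3) - 3^(5/6)*I)*(C1 - 2*z)^(1/3)/2)
 u(z) = log((-3^(1/3) + 3^(5/6)*I)*(C1 - 2*z)^(1/3)/2)


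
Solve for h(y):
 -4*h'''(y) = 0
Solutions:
 h(y) = C1 + C2*y + C3*y^2


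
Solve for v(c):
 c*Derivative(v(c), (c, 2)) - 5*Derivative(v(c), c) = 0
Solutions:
 v(c) = C1 + C2*c^6


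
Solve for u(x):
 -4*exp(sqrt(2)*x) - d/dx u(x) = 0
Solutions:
 u(x) = C1 - 2*sqrt(2)*exp(sqrt(2)*x)


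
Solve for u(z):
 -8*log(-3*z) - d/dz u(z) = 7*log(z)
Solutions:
 u(z) = C1 - 15*z*log(z) + z*(-8*log(3) + 15 - 8*I*pi)


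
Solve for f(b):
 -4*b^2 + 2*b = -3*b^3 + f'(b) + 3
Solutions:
 f(b) = C1 + 3*b^4/4 - 4*b^3/3 + b^2 - 3*b


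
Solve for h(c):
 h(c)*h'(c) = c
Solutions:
 h(c) = -sqrt(C1 + c^2)
 h(c) = sqrt(C1 + c^2)


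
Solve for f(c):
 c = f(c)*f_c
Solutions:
 f(c) = -sqrt(C1 + c^2)
 f(c) = sqrt(C1 + c^2)


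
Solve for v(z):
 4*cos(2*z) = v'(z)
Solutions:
 v(z) = C1 + 2*sin(2*z)


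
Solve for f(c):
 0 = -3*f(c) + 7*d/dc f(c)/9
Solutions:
 f(c) = C1*exp(27*c/7)


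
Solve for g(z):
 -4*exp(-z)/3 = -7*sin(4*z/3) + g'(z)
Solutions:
 g(z) = C1 - 21*cos(4*z/3)/4 + 4*exp(-z)/3


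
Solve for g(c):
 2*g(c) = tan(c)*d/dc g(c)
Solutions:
 g(c) = C1*sin(c)^2


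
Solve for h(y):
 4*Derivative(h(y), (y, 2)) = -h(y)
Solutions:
 h(y) = C1*sin(y/2) + C2*cos(y/2)


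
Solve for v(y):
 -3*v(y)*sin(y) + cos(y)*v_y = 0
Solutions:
 v(y) = C1/cos(y)^3


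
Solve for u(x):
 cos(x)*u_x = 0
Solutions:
 u(x) = C1


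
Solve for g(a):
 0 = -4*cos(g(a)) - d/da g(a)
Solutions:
 g(a) = pi - asin((C1 + exp(8*a))/(C1 - exp(8*a)))
 g(a) = asin((C1 + exp(8*a))/(C1 - exp(8*a)))


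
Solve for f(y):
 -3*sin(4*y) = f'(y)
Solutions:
 f(y) = C1 + 3*cos(4*y)/4


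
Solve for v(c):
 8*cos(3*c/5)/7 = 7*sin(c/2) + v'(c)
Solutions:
 v(c) = C1 + 40*sin(3*c/5)/21 + 14*cos(c/2)


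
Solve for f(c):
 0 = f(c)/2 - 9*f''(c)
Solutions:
 f(c) = C1*exp(-sqrt(2)*c/6) + C2*exp(sqrt(2)*c/6)


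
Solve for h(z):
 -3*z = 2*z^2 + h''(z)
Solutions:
 h(z) = C1 + C2*z - z^4/6 - z^3/2


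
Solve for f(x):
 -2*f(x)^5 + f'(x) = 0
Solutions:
 f(x) = -(-1/(C1 + 8*x))^(1/4)
 f(x) = (-1/(C1 + 8*x))^(1/4)
 f(x) = -I*(-1/(C1 + 8*x))^(1/4)
 f(x) = I*(-1/(C1 + 8*x))^(1/4)


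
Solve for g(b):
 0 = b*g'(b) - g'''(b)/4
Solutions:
 g(b) = C1 + Integral(C2*airyai(2^(2/3)*b) + C3*airybi(2^(2/3)*b), b)


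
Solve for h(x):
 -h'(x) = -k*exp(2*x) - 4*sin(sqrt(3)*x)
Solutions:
 h(x) = C1 + k*exp(2*x)/2 - 4*sqrt(3)*cos(sqrt(3)*x)/3


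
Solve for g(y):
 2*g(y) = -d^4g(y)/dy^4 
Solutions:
 g(y) = (C1*sin(2^(3/4)*y/2) + C2*cos(2^(3/4)*y/2))*exp(-2^(3/4)*y/2) + (C3*sin(2^(3/4)*y/2) + C4*cos(2^(3/4)*y/2))*exp(2^(3/4)*y/2)


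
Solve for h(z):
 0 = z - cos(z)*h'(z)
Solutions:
 h(z) = C1 + Integral(z/cos(z), z)


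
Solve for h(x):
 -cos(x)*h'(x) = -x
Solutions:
 h(x) = C1 + Integral(x/cos(x), x)


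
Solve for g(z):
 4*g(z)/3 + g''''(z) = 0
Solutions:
 g(z) = (C1*sin(3^(3/4)*z/3) + C2*cos(3^(3/4)*z/3))*exp(-3^(3/4)*z/3) + (C3*sin(3^(3/4)*z/3) + C4*cos(3^(3/4)*z/3))*exp(3^(3/4)*z/3)


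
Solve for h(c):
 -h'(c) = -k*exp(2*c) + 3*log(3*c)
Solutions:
 h(c) = C1 - 3*c*log(c) + 3*c*(1 - log(3)) + k*exp(2*c)/2


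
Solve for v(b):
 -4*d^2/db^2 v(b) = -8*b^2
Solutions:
 v(b) = C1 + C2*b + b^4/6


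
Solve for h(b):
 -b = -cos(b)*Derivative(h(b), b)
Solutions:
 h(b) = C1 + Integral(b/cos(b), b)


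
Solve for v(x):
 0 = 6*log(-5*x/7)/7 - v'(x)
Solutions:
 v(x) = C1 + 6*x*log(-x)/7 + 6*x*(-log(7) - 1 + log(5))/7


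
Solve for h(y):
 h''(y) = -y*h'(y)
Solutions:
 h(y) = C1 + C2*erf(sqrt(2)*y/2)


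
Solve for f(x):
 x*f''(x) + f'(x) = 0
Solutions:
 f(x) = C1 + C2*log(x)


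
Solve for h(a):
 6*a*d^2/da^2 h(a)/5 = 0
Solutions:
 h(a) = C1 + C2*a


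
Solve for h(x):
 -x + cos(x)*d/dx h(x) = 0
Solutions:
 h(x) = C1 + Integral(x/cos(x), x)


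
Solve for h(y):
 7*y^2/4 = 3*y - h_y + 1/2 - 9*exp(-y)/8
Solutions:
 h(y) = C1 - 7*y^3/12 + 3*y^2/2 + y/2 + 9*exp(-y)/8


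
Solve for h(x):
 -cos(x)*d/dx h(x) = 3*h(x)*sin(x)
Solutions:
 h(x) = C1*cos(x)^3


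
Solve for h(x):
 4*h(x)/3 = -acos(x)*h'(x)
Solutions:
 h(x) = C1*exp(-4*Integral(1/acos(x), x)/3)


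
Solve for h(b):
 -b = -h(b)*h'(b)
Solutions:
 h(b) = -sqrt(C1 + b^2)
 h(b) = sqrt(C1 + b^2)


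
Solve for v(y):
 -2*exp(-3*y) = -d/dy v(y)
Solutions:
 v(y) = C1 - 2*exp(-3*y)/3


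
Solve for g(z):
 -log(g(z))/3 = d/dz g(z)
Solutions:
 li(g(z)) = C1 - z/3


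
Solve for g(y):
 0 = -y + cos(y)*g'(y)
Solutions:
 g(y) = C1 + Integral(y/cos(y), y)


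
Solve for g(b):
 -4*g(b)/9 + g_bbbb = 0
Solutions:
 g(b) = C1*exp(-sqrt(6)*b/3) + C2*exp(sqrt(6)*b/3) + C3*sin(sqrt(6)*b/3) + C4*cos(sqrt(6)*b/3)


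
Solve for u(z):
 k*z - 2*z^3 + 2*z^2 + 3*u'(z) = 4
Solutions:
 u(z) = C1 - k*z^2/6 + z^4/6 - 2*z^3/9 + 4*z/3


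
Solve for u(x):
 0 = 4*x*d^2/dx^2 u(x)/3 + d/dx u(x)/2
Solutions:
 u(x) = C1 + C2*x^(5/8)


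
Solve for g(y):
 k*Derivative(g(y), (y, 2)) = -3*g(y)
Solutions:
 g(y) = C1*exp(-sqrt(3)*y*sqrt(-1/k)) + C2*exp(sqrt(3)*y*sqrt(-1/k))


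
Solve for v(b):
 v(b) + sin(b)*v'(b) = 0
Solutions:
 v(b) = C1*sqrt(cos(b) + 1)/sqrt(cos(b) - 1)


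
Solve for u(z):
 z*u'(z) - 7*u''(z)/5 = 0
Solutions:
 u(z) = C1 + C2*erfi(sqrt(70)*z/14)


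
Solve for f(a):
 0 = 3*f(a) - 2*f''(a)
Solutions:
 f(a) = C1*exp(-sqrt(6)*a/2) + C2*exp(sqrt(6)*a/2)


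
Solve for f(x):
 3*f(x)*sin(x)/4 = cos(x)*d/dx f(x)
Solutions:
 f(x) = C1/cos(x)^(3/4)


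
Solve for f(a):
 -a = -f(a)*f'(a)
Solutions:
 f(a) = -sqrt(C1 + a^2)
 f(a) = sqrt(C1 + a^2)


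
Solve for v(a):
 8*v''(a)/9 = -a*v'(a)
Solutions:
 v(a) = C1 + C2*erf(3*a/4)


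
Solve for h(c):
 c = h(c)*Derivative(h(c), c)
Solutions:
 h(c) = -sqrt(C1 + c^2)
 h(c) = sqrt(C1 + c^2)


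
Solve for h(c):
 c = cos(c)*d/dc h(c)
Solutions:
 h(c) = C1 + Integral(c/cos(c), c)


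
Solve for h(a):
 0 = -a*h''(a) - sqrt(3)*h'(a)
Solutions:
 h(a) = C1 + C2*a^(1 - sqrt(3))


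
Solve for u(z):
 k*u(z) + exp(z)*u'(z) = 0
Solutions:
 u(z) = C1*exp(k*exp(-z))


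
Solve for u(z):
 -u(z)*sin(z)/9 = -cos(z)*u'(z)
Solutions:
 u(z) = C1/cos(z)^(1/9)


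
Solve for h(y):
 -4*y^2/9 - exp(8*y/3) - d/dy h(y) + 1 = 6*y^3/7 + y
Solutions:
 h(y) = C1 - 3*y^4/14 - 4*y^3/27 - y^2/2 + y - 3*exp(8*y/3)/8


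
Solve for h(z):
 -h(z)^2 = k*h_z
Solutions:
 h(z) = k/(C1*k + z)


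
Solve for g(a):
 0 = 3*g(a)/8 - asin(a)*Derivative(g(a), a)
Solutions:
 g(a) = C1*exp(3*Integral(1/asin(a), a)/8)


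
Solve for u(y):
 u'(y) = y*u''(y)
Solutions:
 u(y) = C1 + C2*y^2


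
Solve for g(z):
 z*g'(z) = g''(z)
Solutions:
 g(z) = C1 + C2*erfi(sqrt(2)*z/2)


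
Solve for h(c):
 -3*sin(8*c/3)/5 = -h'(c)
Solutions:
 h(c) = C1 - 9*cos(8*c/3)/40


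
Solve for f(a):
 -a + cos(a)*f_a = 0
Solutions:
 f(a) = C1 + Integral(a/cos(a), a)


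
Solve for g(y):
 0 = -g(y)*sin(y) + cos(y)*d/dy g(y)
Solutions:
 g(y) = C1/cos(y)


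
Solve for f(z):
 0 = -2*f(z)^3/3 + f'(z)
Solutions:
 f(z) = -sqrt(6)*sqrt(-1/(C1 + 2*z))/2
 f(z) = sqrt(6)*sqrt(-1/(C1 + 2*z))/2


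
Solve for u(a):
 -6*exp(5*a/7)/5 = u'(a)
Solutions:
 u(a) = C1 - 42*exp(5*a/7)/25


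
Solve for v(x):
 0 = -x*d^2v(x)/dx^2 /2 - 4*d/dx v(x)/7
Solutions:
 v(x) = C1 + C2/x^(1/7)


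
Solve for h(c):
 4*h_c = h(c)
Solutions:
 h(c) = C1*exp(c/4)


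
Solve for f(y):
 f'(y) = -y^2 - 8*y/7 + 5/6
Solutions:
 f(y) = C1 - y^3/3 - 4*y^2/7 + 5*y/6


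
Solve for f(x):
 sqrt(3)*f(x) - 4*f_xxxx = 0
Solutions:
 f(x) = C1*exp(-sqrt(2)*3^(1/8)*x/2) + C2*exp(sqrt(2)*3^(1/8)*x/2) + C3*sin(sqrt(2)*3^(1/8)*x/2) + C4*cos(sqrt(2)*3^(1/8)*x/2)


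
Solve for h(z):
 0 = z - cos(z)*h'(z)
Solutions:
 h(z) = C1 + Integral(z/cos(z), z)


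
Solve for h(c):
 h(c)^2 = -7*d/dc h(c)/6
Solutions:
 h(c) = 7/(C1 + 6*c)


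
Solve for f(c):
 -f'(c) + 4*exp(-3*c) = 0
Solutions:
 f(c) = C1 - 4*exp(-3*c)/3


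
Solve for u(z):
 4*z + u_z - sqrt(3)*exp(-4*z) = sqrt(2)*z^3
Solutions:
 u(z) = C1 + sqrt(2)*z^4/4 - 2*z^2 - sqrt(3)*exp(-4*z)/4


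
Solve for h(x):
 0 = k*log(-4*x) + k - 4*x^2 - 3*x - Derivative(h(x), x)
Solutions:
 h(x) = C1 + k*x*log(-x) + 2*k*x*log(2) - 4*x^3/3 - 3*x^2/2


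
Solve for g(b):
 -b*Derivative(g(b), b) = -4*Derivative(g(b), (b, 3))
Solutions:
 g(b) = C1 + Integral(C2*airyai(2^(1/3)*b/2) + C3*airybi(2^(1/3)*b/2), b)


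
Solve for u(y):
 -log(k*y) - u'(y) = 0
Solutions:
 u(y) = C1 - y*log(k*y) + y


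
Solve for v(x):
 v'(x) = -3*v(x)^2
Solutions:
 v(x) = 1/(C1 + 3*x)


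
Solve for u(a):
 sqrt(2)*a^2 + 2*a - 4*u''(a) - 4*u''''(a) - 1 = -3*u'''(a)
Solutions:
 u(a) = C1 + C2*a + sqrt(2)*a^4/48 + a^3*(4 + 3*sqrt(2))/48 + a^2*(4 - 7*sqrt(2))/64 + (C3*sin(sqrt(55)*a/8) + C4*cos(sqrt(55)*a/8))*exp(3*a/8)


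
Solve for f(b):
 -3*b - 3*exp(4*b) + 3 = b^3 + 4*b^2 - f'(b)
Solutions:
 f(b) = C1 + b^4/4 + 4*b^3/3 + 3*b^2/2 - 3*b + 3*exp(4*b)/4


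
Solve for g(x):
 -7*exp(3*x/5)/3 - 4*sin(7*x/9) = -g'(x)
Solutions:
 g(x) = C1 + 35*exp(3*x/5)/9 - 36*cos(7*x/9)/7


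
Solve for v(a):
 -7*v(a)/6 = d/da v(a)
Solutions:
 v(a) = C1*exp(-7*a/6)


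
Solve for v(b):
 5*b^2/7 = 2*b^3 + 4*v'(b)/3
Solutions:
 v(b) = C1 - 3*b^4/8 + 5*b^3/28


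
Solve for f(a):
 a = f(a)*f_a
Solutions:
 f(a) = -sqrt(C1 + a^2)
 f(a) = sqrt(C1 + a^2)


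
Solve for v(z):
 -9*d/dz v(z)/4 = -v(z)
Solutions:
 v(z) = C1*exp(4*z/9)


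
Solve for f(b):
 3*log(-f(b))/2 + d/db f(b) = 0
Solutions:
 -li(-f(b)) = C1 - 3*b/2


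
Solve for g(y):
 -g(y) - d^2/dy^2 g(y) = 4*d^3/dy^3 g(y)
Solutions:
 g(y) = C1*exp(y*(-2 + (12*sqrt(327) + 217)^(-1/3) + (12*sqrt(327) + 217)^(1/3))/24)*sin(sqrt(3)*y*(-(12*sqrt(327) + 217)^(1/3) + (12*sqrt(327) + 217)^(-1/3))/24) + C2*exp(y*(-2 + (12*sqrt(327) + 217)^(-1/3) + (12*sqrt(327) + 217)^(1/3))/24)*cos(sqrt(3)*y*(-(12*sqrt(327) + 217)^(1/3) + (12*sqrt(327) + 217)^(-1/3))/24) + C3*exp(-y*((12*sqrt(327) + 217)^(-1/3) + 1 + (12*sqrt(327) + 217)^(1/3))/12)


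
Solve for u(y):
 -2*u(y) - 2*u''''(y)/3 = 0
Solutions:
 u(y) = (C1*sin(sqrt(2)*3^(1/4)*y/2) + C2*cos(sqrt(2)*3^(1/4)*y/2))*exp(-sqrt(2)*3^(1/4)*y/2) + (C3*sin(sqrt(2)*3^(1/4)*y/2) + C4*cos(sqrt(2)*3^(1/4)*y/2))*exp(sqrt(2)*3^(1/4)*y/2)


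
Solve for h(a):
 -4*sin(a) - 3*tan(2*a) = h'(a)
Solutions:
 h(a) = C1 + 3*log(cos(2*a))/2 + 4*cos(a)


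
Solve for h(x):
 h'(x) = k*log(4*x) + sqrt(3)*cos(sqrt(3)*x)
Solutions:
 h(x) = C1 + k*x*(log(x) - 1) + 2*k*x*log(2) + sin(sqrt(3)*x)


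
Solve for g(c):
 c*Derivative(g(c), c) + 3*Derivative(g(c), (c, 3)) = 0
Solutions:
 g(c) = C1 + Integral(C2*airyai(-3^(2/3)*c/3) + C3*airybi(-3^(2/3)*c/3), c)


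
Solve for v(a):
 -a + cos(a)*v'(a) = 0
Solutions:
 v(a) = C1 + Integral(a/cos(a), a)


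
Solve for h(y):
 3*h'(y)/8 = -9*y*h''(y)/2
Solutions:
 h(y) = C1 + C2*y^(11/12)


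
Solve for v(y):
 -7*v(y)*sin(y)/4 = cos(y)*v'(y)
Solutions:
 v(y) = C1*cos(y)^(7/4)


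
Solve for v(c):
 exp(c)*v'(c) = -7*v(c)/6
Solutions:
 v(c) = C1*exp(7*exp(-c)/6)


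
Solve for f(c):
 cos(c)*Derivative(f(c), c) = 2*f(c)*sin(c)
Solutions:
 f(c) = C1/cos(c)^2


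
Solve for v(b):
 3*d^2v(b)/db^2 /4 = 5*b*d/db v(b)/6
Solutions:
 v(b) = C1 + C2*erfi(sqrt(5)*b/3)


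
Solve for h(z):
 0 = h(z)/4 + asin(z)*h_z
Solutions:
 h(z) = C1*exp(-Integral(1/asin(z), z)/4)


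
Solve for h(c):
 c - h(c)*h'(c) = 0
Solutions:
 h(c) = -sqrt(C1 + c^2)
 h(c) = sqrt(C1 + c^2)


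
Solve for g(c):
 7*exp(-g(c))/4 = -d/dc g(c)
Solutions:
 g(c) = log(C1 - 7*c/4)


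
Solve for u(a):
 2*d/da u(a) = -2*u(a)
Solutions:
 u(a) = C1*exp(-a)


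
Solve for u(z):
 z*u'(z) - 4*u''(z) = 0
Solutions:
 u(z) = C1 + C2*erfi(sqrt(2)*z/4)


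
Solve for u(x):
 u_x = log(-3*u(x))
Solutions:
 -Integral(1/(log(-_y) + log(3)), (_y, u(x))) = C1 - x


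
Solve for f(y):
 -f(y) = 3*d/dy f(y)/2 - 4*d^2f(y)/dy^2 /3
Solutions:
 f(y) = C1*exp(y*(9 - sqrt(273))/16) + C2*exp(y*(9 + sqrt(273))/16)


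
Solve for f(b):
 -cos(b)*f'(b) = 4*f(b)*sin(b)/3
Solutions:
 f(b) = C1*cos(b)^(4/3)


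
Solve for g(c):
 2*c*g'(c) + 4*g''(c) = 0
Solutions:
 g(c) = C1 + C2*erf(c/2)


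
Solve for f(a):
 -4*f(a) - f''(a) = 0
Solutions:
 f(a) = C1*sin(2*a) + C2*cos(2*a)


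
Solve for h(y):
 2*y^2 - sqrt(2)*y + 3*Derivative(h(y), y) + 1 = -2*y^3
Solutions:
 h(y) = C1 - y^4/6 - 2*y^3/9 + sqrt(2)*y^2/6 - y/3


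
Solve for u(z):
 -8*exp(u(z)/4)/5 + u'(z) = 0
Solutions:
 u(z) = 4*log(-1/(C1 + 8*z)) + 4*log(20)


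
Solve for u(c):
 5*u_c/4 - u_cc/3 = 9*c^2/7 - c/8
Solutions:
 u(c) = C1 + C2*exp(15*c/4) + 12*c^3/35 + 157*c^2/700 + 314*c/2625


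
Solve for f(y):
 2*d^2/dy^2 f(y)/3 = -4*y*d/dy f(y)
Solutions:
 f(y) = C1 + C2*erf(sqrt(3)*y)


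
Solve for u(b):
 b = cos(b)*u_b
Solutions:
 u(b) = C1 + Integral(b/cos(b), b)


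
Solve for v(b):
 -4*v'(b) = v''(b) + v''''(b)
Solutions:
 v(b) = C1 + C2*exp(-3^(1/3)*b*(-(18 + sqrt(327))^(1/3) + 3^(1/3)/(18 + sqrt(327))^(1/3))/6)*sin(3^(1/6)*b*(3/(18 + sqrt(327))^(1/3) + 3^(2/3)*(18 + sqrt(327))^(1/3))/6) + C3*exp(-3^(1/3)*b*(-(18 + sqrt(327))^(1/3) + 3^(1/3)/(18 + sqrt(327))^(1/3))/6)*cos(3^(1/6)*b*(3/(18 + sqrt(327))^(1/3) + 3^(2/3)*(18 + sqrt(327))^(1/3))/6) + C4*exp(3^(1/3)*b*(-(18 + sqrt(327))^(1/3) + 3^(1/3)/(18 + sqrt(327))^(1/3))/3)


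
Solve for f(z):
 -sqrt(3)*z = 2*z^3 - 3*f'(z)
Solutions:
 f(z) = C1 + z^4/6 + sqrt(3)*z^2/6


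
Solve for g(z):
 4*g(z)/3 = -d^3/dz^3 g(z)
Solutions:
 g(z) = C3*exp(-6^(2/3)*z/3) + (C1*sin(2^(2/3)*3^(1/6)*z/2) + C2*cos(2^(2/3)*3^(1/6)*z/2))*exp(6^(2/3)*z/6)


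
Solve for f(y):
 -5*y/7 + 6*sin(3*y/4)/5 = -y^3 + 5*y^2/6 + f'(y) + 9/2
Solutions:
 f(y) = C1 + y^4/4 - 5*y^3/18 - 5*y^2/14 - 9*y/2 - 8*cos(3*y/4)/5


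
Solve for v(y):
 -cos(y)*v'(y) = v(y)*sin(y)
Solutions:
 v(y) = C1*cos(y)


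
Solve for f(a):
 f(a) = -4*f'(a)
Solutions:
 f(a) = C1*exp(-a/4)


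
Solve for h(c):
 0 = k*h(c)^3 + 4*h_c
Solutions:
 h(c) = -sqrt(2)*sqrt(-1/(C1 - c*k))
 h(c) = sqrt(2)*sqrt(-1/(C1 - c*k))


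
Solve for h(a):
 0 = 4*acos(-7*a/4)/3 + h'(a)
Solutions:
 h(a) = C1 - 4*a*acos(-7*a/4)/3 - 4*sqrt(16 - 49*a^2)/21


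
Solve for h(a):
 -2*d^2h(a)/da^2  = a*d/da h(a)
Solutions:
 h(a) = C1 + C2*erf(a/2)


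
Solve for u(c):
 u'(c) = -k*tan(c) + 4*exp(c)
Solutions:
 u(c) = C1 + k*log(cos(c)) + 4*exp(c)


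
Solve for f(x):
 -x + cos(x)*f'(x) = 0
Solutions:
 f(x) = C1 + Integral(x/cos(x), x)


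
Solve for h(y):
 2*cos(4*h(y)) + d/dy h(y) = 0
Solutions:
 h(y) = -asin((C1 + exp(16*y))/(C1 - exp(16*y)))/4 + pi/4
 h(y) = asin((C1 + exp(16*y))/(C1 - exp(16*y)))/4


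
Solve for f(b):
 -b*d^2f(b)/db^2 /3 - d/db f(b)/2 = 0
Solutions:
 f(b) = C1 + C2/sqrt(b)


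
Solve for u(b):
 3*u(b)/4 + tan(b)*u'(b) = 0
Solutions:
 u(b) = C1/sin(b)^(3/4)


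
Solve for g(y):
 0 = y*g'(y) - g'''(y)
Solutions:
 g(y) = C1 + Integral(C2*airyai(y) + C3*airybi(y), y)


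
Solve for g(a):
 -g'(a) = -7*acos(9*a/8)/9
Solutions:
 g(a) = C1 + 7*a*acos(9*a/8)/9 - 7*sqrt(64 - 81*a^2)/81


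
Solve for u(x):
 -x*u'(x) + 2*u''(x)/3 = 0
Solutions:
 u(x) = C1 + C2*erfi(sqrt(3)*x/2)


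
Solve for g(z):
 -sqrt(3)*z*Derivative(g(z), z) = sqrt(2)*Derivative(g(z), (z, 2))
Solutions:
 g(z) = C1 + C2*erf(6^(1/4)*z/2)


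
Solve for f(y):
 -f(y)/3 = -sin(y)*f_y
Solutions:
 f(y) = C1*(cos(y) - 1)^(1/6)/(cos(y) + 1)^(1/6)


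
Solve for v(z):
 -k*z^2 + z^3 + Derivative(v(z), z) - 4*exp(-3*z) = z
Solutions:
 v(z) = C1 + k*z^3/3 - z^4/4 + z^2/2 - 4*exp(-3*z)/3


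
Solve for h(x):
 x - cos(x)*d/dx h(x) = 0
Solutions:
 h(x) = C1 + Integral(x/cos(x), x)


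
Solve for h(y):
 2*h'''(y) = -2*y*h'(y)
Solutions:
 h(y) = C1 + Integral(C2*airyai(-y) + C3*airybi(-y), y)


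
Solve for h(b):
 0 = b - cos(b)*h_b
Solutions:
 h(b) = C1 + Integral(b/cos(b), b)


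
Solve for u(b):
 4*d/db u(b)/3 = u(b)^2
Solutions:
 u(b) = -4/(C1 + 3*b)


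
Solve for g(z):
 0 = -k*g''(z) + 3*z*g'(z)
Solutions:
 g(z) = C1 + C2*erf(sqrt(6)*z*sqrt(-1/k)/2)/sqrt(-1/k)


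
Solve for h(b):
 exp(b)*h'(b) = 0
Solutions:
 h(b) = C1


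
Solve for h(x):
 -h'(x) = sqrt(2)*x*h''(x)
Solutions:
 h(x) = C1 + C2*x^(1 - sqrt(2)/2)


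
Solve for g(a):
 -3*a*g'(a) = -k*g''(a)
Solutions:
 g(a) = C1 + C2*erf(sqrt(6)*a*sqrt(-1/k)/2)/sqrt(-1/k)


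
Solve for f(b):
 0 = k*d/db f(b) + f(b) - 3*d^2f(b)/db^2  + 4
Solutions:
 f(b) = C1*exp(b*(k - sqrt(k^2 + 12))/6) + C2*exp(b*(k + sqrt(k^2 + 12))/6) - 4


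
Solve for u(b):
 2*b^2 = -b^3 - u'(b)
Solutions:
 u(b) = C1 - b^4/4 - 2*b^3/3


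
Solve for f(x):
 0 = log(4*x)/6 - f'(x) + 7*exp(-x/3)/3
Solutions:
 f(x) = C1 + x*log(x)/6 + x*(-1 + 2*log(2))/6 - 7*exp(-x/3)


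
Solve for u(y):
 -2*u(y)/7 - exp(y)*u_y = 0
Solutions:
 u(y) = C1*exp(2*exp(-y)/7)


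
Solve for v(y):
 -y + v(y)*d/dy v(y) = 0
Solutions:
 v(y) = -sqrt(C1 + y^2)
 v(y) = sqrt(C1 + y^2)


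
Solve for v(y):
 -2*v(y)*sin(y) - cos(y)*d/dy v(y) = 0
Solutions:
 v(y) = C1*cos(y)^2


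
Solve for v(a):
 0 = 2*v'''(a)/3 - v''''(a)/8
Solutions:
 v(a) = C1 + C2*a + C3*a^2 + C4*exp(16*a/3)


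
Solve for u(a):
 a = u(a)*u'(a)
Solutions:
 u(a) = -sqrt(C1 + a^2)
 u(a) = sqrt(C1 + a^2)


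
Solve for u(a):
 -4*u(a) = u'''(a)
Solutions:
 u(a) = C3*exp(-2^(2/3)*a) + (C1*sin(2^(2/3)*sqrt(3)*a/2) + C2*cos(2^(2/3)*sqrt(3)*a/2))*exp(2^(2/3)*a/2)


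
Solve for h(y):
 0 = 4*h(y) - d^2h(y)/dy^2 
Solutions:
 h(y) = C1*exp(-2*y) + C2*exp(2*y)


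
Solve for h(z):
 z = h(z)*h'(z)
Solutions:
 h(z) = -sqrt(C1 + z^2)
 h(z) = sqrt(C1 + z^2)


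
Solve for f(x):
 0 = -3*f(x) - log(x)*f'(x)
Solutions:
 f(x) = C1*exp(-3*li(x))


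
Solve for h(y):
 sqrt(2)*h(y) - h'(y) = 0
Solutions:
 h(y) = C1*exp(sqrt(2)*y)


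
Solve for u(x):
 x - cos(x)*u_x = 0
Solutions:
 u(x) = C1 + Integral(x/cos(x), x)


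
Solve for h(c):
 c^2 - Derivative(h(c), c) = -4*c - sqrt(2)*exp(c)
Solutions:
 h(c) = C1 + c^3/3 + 2*c^2 + sqrt(2)*exp(c)


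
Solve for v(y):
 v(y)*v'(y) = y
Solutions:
 v(y) = -sqrt(C1 + y^2)
 v(y) = sqrt(C1 + y^2)


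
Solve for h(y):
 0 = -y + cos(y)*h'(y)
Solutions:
 h(y) = C1 + Integral(y/cos(y), y)


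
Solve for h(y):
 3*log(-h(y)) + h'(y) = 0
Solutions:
 -li(-h(y)) = C1 - 3*y


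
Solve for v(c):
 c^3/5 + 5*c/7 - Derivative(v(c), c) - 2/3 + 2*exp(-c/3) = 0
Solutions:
 v(c) = C1 + c^4/20 + 5*c^2/14 - 2*c/3 - 6*exp(-c/3)


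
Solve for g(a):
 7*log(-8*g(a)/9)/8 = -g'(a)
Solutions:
 8*Integral(1/(log(-_y) - 2*log(3) + 3*log(2)), (_y, g(a)))/7 = C1 - a


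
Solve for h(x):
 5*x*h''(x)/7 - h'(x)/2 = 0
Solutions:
 h(x) = C1 + C2*x^(17/10)


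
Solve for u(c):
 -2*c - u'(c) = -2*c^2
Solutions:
 u(c) = C1 + 2*c^3/3 - c^2


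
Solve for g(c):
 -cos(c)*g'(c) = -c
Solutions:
 g(c) = C1 + Integral(c/cos(c), c)


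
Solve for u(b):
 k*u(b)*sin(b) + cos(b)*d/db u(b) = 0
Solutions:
 u(b) = C1*exp(k*log(cos(b)))


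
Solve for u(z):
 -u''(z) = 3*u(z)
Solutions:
 u(z) = C1*sin(sqrt(3)*z) + C2*cos(sqrt(3)*z)


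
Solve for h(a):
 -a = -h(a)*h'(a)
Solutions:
 h(a) = -sqrt(C1 + a^2)
 h(a) = sqrt(C1 + a^2)


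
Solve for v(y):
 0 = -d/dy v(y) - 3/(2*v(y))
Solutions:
 v(y) = -sqrt(C1 - 3*y)
 v(y) = sqrt(C1 - 3*y)


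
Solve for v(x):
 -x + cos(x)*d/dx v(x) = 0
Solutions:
 v(x) = C1 + Integral(x/cos(x), x)


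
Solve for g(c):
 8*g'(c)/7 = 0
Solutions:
 g(c) = C1


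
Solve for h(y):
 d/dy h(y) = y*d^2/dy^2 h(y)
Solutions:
 h(y) = C1 + C2*y^2


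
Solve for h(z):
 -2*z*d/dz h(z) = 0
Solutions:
 h(z) = C1


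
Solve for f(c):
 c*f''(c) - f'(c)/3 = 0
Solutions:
 f(c) = C1 + C2*c^(4/3)


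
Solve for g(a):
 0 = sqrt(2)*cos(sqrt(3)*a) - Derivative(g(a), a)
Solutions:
 g(a) = C1 + sqrt(6)*sin(sqrt(3)*a)/3


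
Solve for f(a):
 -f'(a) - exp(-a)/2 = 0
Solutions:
 f(a) = C1 + exp(-a)/2


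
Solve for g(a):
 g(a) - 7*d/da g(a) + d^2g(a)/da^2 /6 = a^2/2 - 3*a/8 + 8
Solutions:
 g(a) = C1*exp(a*(21 - sqrt(435))) + C2*exp(a*(sqrt(435) + 21)) + a^2/2 + 53*a/8 + 1301/24


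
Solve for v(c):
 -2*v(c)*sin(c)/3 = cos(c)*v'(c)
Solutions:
 v(c) = C1*cos(c)^(2/3)


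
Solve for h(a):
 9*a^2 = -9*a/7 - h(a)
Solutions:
 h(a) = 9*a*(-7*a - 1)/7


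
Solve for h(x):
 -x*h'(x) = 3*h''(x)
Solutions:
 h(x) = C1 + C2*erf(sqrt(6)*x/6)


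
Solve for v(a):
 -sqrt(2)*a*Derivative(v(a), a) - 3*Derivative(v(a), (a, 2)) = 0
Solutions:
 v(a) = C1 + C2*erf(2^(3/4)*sqrt(3)*a/6)


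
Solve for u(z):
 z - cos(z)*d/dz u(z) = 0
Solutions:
 u(z) = C1 + Integral(z/cos(z), z)


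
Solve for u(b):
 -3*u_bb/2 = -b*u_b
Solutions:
 u(b) = C1 + C2*erfi(sqrt(3)*b/3)


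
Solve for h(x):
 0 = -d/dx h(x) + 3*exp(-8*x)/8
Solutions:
 h(x) = C1 - 3*exp(-8*x)/64


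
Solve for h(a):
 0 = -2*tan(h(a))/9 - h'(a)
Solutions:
 h(a) = pi - asin(C1*exp(-2*a/9))
 h(a) = asin(C1*exp(-2*a/9))


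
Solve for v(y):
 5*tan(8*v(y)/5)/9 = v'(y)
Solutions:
 v(y) = -5*asin(C1*exp(8*y/9))/8 + 5*pi/8
 v(y) = 5*asin(C1*exp(8*y/9))/8


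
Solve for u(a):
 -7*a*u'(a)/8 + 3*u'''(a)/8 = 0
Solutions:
 u(a) = C1 + Integral(C2*airyai(3^(2/3)*7^(1/3)*a/3) + C3*airybi(3^(2/3)*7^(1/3)*a/3), a)


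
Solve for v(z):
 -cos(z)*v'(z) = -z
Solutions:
 v(z) = C1 + Integral(z/cos(z), z)


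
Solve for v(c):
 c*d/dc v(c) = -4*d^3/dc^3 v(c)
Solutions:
 v(c) = C1 + Integral(C2*airyai(-2^(1/3)*c/2) + C3*airybi(-2^(1/3)*c/2), c)


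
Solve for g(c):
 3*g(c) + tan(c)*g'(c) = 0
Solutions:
 g(c) = C1/sin(c)^3


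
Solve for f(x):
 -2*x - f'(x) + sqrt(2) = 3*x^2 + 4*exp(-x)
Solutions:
 f(x) = C1 - x^3 - x^2 + sqrt(2)*x + 4*exp(-x)


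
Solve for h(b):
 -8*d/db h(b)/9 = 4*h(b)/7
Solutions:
 h(b) = C1*exp(-9*b/14)


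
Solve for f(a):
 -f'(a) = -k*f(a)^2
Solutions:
 f(a) = -1/(C1 + a*k)


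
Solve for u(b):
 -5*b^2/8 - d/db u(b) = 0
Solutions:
 u(b) = C1 - 5*b^3/24


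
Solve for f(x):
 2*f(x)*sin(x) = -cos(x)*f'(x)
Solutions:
 f(x) = C1*cos(x)^2


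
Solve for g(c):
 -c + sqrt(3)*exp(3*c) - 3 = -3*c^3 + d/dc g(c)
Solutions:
 g(c) = C1 + 3*c^4/4 - c^2/2 - 3*c + sqrt(3)*exp(3*c)/3


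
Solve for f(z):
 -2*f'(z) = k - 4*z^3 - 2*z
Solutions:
 f(z) = C1 - k*z/2 + z^4/2 + z^2/2


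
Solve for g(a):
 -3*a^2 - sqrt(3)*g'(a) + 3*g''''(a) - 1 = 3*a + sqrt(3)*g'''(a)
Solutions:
 g(a) = C1 + C2*exp(a*(-12^(1/3)*(9*sqrt(255) + 83*sqrt(3))^(1/3) - 2*18^(1/3)/(9*sqrt(255) + 83*sqrt(3))^(1/3) + 4*sqrt(3))/36)*sin(2^(1/3)*3^(1/6)*a*(-2^(1/3)*3^(2/3)*(9*sqrt(255) + 83*sqrt(3))^(1/3) + 6/(9*sqrt(255) + 83*sqrt(3))^(1/3))/36) + C3*exp(a*(-12^(1/3)*(9*sqrt(255) + 83*sqrt(3))^(1/3) - 2*18^(1/3)/(9*sqrt(255) + 83*sqrt(3))^(1/3) + 4*sqrt(3))/36)*cos(2^(1/3)*3^(1/6)*a*(-2^(1/3)*3^(2/3)*(9*sqrt(255) + 83*sqrt(3))^(1/3) + 6/(9*sqrt(255) + 83*sqrt(3))^(1/3))/36) + C4*exp(a*(2*18^(1/3)/(9*sqrt(255) + 83*sqrt(3))^(1/3) + 2*sqrt(3) + 12^(1/3)*(9*sqrt(255) + 83*sqrt(3))^(1/3))/18) - sqrt(3)*a^3/3 - sqrt(3)*a^2/2 + 5*sqrt(3)*a/3


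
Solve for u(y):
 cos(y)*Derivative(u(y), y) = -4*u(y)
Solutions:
 u(y) = C1*(sin(y)^2 - 2*sin(y) + 1)/(sin(y)^2 + 2*sin(y) + 1)


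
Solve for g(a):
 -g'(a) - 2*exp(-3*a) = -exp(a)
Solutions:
 g(a) = C1 + exp(a) + 2*exp(-3*a)/3


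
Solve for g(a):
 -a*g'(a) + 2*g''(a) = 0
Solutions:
 g(a) = C1 + C2*erfi(a/2)


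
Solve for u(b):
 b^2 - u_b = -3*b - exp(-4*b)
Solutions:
 u(b) = C1 + b^3/3 + 3*b^2/2 - exp(-4*b)/4


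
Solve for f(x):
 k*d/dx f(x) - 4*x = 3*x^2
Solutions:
 f(x) = C1 + x^3/k + 2*x^2/k


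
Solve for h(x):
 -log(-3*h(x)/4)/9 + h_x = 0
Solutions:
 -9*Integral(1/(log(-_y) - 2*log(2) + log(3)), (_y, h(x))) = C1 - x


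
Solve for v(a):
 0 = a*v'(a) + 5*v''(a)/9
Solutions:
 v(a) = C1 + C2*erf(3*sqrt(10)*a/10)


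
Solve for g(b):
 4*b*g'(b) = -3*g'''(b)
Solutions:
 g(b) = C1 + Integral(C2*airyai(-6^(2/3)*b/3) + C3*airybi(-6^(2/3)*b/3), b)


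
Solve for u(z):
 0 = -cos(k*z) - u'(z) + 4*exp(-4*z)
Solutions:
 u(z) = C1 - exp(-4*z) - sin(k*z)/k
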